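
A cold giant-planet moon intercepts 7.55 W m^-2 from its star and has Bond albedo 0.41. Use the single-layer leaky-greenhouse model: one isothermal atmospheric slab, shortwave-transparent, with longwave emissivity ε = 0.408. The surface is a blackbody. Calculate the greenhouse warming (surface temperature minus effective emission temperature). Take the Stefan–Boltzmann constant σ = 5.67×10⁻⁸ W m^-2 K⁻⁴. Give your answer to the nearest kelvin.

4 K

Effective emission temperature (TOA balance): σT_e⁴ = S(1−α)/4 = 1.114 W m^-2 → T_e = 66.57 K.
The surface balance (absorbed SW + ε·downward IR = σT_s⁴) with T_a⁴ = T_s⁴/2 reduces to T_s = T_e·[2/(2−ε)]^¼ = 70.48 K.
Greenhouse warming: T_s − T_e = 3.908 K.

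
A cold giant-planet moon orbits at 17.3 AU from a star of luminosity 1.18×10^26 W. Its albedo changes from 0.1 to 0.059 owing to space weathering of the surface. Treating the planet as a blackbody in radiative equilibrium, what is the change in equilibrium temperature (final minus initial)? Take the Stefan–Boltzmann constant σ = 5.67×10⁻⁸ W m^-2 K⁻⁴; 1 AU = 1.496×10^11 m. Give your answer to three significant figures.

0.544 K

d = 17.3 × 1.496×10^11 m = 2.588×10^12 m.
Spreading L over a sphere of radius d: S = 1.18×10^26/(4π·2.59×10^12²) = 1.402 W m^-2.
With α = 0.1, T₁ = 48.57 K.
Final:   T₂ = [S(1−0.059)/(4σ)]^(1/4) = 49.11 K.
Change: 49.11 − 48.57 = 0.5439 K.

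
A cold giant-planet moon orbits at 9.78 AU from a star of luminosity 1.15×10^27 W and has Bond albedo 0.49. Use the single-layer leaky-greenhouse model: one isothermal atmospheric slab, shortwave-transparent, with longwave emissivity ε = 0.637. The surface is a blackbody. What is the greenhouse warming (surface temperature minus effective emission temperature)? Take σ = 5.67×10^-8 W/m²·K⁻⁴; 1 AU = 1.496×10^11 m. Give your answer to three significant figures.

9.96 K

d = 9.78 × 1.496×10^11 m = 1.463×10^12 m.
Flux at the orbit: S = L/(4πd²) = 1.15×10^27/(4π·(1.46×10^12)²) = 42.75 W/m².
The planet radiates to space at T_e = [S(1−α)/(4σ)]^(1/4) = 99.02 K.
Surface balance with a leaky layer gives σT_s⁴ = σT_e⁴·2/(2−ε), so T_s = T_e·[2/(2−0.637)]^(1/4) = 109.0 K.
The atmosphere warms the surface by 9.962 K.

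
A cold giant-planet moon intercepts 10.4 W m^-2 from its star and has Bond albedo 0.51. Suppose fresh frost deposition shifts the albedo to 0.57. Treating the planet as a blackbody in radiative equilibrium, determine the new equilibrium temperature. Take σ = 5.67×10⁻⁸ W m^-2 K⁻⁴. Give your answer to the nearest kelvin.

67 kelvin

New equilibrium: T₂ = [(1−0.57)·10.40/(4σ)]^(1/4) = 66.64 K.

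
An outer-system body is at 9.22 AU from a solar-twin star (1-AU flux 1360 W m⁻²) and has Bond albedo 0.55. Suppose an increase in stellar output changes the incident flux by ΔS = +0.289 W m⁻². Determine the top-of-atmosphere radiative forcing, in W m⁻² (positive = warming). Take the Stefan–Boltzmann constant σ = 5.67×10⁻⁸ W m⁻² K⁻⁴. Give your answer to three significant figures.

Irradiance scales as 1/d², so S = 1360 W m⁻² × (1/9.22)² = 16.00 W m⁻².
TOA radiative forcing: ΔF = (1−α)ΔS/4 = 0.45·(+0.289)/4 = 0.03251 W m⁻².

0.0325 W m⁻²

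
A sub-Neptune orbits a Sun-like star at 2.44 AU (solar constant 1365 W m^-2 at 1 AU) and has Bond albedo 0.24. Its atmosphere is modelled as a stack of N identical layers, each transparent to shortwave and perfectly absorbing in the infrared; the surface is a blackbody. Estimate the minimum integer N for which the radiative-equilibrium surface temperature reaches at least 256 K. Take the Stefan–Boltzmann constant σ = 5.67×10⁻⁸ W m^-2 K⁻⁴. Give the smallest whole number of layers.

Irradiance scales as 1/d², so S = 1365 W m^-2 × (1/2.44)² = 229.3 W m^-2.
OLR = S(1−α)/4 = 43.56 W m^-2; the top layer radiates at T_e = 166.5 K.
T_s = (N+1)^(1/4)·T_e ≥ 256 K requires N+1 ≥ (T_s/T_e)⁴ = (256/166.5)⁴ = 5.590.
Rounding up, N = 5.

5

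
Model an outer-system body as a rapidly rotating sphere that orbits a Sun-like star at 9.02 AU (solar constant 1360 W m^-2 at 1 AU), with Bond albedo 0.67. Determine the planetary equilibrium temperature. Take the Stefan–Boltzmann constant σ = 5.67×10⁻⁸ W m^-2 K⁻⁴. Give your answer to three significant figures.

70.2 kelvin

Irradiance scales as 1/d², so S = 1360 W m^-2 × (1/9.02)² = 16.72 W m^-2.
Averaging over the sphere, the absorbed flux is S(1−α)/4 = 1.379 W m^-2.
Balancing against σT⁴: T = (1.379/5.67×10⁻⁸)^(1/4) = 70.23 K.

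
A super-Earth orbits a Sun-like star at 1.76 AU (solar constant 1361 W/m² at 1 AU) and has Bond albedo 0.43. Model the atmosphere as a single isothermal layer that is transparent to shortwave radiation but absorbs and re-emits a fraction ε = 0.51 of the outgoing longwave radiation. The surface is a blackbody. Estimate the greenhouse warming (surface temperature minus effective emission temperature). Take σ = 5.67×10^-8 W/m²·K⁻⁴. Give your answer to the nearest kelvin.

14 kelvin

Irradiance scales as 1/d², so S = 1361 W/m² × (1/1.76)² = 439.4 W/m².
Effective emission temperature (TOA balance): σT_e⁴ = S(1−α)/4 = 62.61 W/m² → T_e = 182.3 K.
The surface balance (absorbed SW + ε·downward IR = σT_s⁴) with T_a⁴ = T_s⁴/2 reduces to T_s = T_e·[2/(2−ε)]^¼ = 196.2 K.
T_s − T_e = 196.2 − 182.3 = 13.92 K.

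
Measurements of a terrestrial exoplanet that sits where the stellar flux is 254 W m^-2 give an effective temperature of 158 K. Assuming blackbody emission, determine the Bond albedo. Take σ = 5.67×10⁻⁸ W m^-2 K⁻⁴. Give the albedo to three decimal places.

0.444

From σT⁴ = S(1−α)/4 we invert for α: 1−α = 4σT⁴/S.
σT⁴ = 35.34 W m^-2, so 4σT⁴ = 141.3 W m^-2.
1−α = 141.3/254.0 = 0.5565, so α = 0.4435.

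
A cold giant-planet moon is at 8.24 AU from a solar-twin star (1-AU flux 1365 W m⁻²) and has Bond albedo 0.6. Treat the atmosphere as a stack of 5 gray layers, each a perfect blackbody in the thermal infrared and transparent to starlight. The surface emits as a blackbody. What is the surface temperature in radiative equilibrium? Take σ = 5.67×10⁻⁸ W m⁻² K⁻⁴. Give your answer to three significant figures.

Flux at the orbit: S = 1365/(8.24)² = 20.10 W m⁻².
OLR = S(1−α)/4 = 2.010 W m⁻²; the top layer radiates at T_e = 77.17 K.
Layer-by-layer balance gives σT_s⁴ = (N+1)σT_e⁴, so T_s = 6^¼·77.17 = 120.8 K.

121 K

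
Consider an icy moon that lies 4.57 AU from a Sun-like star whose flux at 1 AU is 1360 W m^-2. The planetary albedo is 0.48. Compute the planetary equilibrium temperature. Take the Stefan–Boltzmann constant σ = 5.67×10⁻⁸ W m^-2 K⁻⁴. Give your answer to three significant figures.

111 K

By the inverse-square law, S = 1360/4.57² = 65.12 W m^-2.
The planet absorbs (1−α)S over its disc πR² and re-emits over 4πR², so the mean absorbed flux is (1−0.48)·65.12/4 = 8.465 W m^-2.
Balancing against σT⁴: T = (8.465/5.67×10⁻⁸)^(1/4) = 110.5 K.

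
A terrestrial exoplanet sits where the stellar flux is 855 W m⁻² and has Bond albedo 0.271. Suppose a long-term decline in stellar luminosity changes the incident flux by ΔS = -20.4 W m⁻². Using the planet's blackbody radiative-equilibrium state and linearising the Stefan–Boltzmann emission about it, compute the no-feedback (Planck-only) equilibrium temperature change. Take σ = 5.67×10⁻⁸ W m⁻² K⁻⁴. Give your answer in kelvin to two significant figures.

-1.4 kelvin

Reference equilibrium: T_e = [S(1−α)/(4σ)]^(1/4) = 229.0 K.
ΔF = Δ[S(1−α)]/4 = (1−0.271)·-20.4/4 = -3.718 W m⁻².
Linearising σT⁴ gives d(σT⁴)/dT = 4σT_e³ = 2.722 W m⁻² per K.
So ΔT₀ = -3.718/2.722 = -1.37 K.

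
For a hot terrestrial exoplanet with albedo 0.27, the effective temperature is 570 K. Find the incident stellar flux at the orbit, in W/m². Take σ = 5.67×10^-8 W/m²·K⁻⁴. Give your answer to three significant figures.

Invert the energy balance for S: S = 4σT⁴/(1−α).
The emitted flux is σT⁴ = 5985 W/m².
S = 4·5985/0.73 = 32800 W/m².

32800 W/m²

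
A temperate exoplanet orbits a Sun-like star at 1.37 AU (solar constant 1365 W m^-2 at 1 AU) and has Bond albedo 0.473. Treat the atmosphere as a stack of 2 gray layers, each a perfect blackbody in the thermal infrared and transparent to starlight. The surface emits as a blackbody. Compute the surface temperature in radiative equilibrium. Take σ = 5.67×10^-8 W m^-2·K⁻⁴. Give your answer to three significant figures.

By the inverse-square law, S = 1365/1.37² = 727.3 W m^-2.
OLR = S(1−α)/4 = 95.82 W m^-2; the top layer radiates at T_e = 202.8 K.
With N = 2 opaque layers, T_s = (N+1)^(1/4)·T_e = 3^(1/4)·202.8 = 266.8 K.

267 K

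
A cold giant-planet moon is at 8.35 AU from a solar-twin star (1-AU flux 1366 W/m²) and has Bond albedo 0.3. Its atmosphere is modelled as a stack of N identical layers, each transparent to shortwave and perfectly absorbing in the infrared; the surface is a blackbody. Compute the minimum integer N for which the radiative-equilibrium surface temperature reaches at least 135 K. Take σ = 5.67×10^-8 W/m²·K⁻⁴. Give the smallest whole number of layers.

Irradiance scales as 1/d², so S = 1366 W/m² × (1/8.35)² = 19.59 W/m².
OLR = S(1−α)/4 = 3.429 W/m²; the top layer radiates at T_e = 88.18 K.
Need (N+1)T_e⁴ ≥ T_s⁴, i.e. N+1 ≥ (135/88.18)⁴ = 5.493.
The minimum whole number is N = 5.

5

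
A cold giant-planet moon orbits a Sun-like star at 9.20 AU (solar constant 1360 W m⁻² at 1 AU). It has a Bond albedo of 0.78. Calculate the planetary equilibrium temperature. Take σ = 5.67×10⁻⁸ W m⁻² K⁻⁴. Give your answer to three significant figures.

62.8 kelvin

By the inverse-square law, S = 1360/9.20² = 16.07 W m⁻².
Absorbed flux (global mean): S(1−α)/4 = 16.07·0.22/4 = 0.8837 W m⁻².
Set σT⁴ = 0.8837 → T = (0.8837/σ)^(1/4) = 62.83 K.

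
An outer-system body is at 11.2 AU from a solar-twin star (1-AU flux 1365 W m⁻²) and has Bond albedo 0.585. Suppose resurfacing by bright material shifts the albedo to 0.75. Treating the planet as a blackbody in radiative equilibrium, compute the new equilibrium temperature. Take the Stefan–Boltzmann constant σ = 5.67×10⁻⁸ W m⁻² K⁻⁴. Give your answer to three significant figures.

58.9 K

Flux at the orbit: S = 1365/(11.2)² = 10.88 W m⁻².
New equilibrium: T₂ = [(1−0.75)·10.88/(4σ)]^(1/4) = 58.85 K.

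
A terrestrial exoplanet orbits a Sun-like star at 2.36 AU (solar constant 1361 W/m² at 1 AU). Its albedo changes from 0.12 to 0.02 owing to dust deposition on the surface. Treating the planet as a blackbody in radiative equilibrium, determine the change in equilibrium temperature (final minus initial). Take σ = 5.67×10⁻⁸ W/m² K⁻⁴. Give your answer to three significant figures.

4.79 K

Flux at the orbit: S = 1361/(2.36)² = 244.4 W/m².
With α = 0.12, T₁ = 175.5 K.
After:  T₂ = [244.4·0.98/(4σ)]^(1/4) = 180.3 K.
ΔT = T₂ − T₁ = 4.786 K.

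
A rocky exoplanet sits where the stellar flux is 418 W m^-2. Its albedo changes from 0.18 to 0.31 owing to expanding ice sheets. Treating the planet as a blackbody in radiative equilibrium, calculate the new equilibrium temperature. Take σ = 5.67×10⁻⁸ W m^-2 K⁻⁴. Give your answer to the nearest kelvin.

189 K

New equilibrium: T₂ = [(1−0.31)·418.0/(4σ)]^(1/4) = 188.8 K.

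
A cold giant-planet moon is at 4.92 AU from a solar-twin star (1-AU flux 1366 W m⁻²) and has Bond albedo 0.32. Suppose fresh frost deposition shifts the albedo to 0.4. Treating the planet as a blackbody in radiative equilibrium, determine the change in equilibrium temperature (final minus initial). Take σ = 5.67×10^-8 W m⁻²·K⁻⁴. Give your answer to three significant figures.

By the inverse-square law, S = 1366/4.92² = 56.43 W m⁻².
Initial: T₁ = [S(1−0.32)/(4σ)]^(1/4) = 114.1 K.
Final:   T₂ = [S(1−0.4)/(4σ)]^(1/4) = 110.5 K.
ΔT = T₂ − T₁ = -3.513 K.

-3.51 K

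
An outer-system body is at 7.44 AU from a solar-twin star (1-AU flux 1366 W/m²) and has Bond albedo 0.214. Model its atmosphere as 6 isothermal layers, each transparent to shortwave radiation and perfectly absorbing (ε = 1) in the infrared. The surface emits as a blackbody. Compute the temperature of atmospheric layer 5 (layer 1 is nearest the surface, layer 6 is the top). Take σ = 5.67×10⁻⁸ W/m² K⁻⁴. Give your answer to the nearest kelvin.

114 K

By the inverse-square law, S = 1366/7.44² = 24.68 W/m².
OLR = S(1−α)/4 = 4.849 W/m²; the top layer radiates at T_e = 96.17 K.
Each opaque layer satisfies 2T_j⁴ = T_{j−1}⁴ + T_{j+1}⁴, giving T_k⁴ = (N+1−k)T_e⁴.
With k = 5: T_5 = (6+1−5)^¼·96.17 K = 114.4 K.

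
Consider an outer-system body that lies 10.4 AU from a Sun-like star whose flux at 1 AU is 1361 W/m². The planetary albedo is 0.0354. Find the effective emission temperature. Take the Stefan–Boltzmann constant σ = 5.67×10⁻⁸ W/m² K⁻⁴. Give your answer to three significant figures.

85.5 K

By the inverse-square law, S = 1361/10.4² = 12.58 W/m².
Averaging over the sphere, the absorbed flux is S(1−α)/4 = 3.034 W/m².
Balancing against σT⁴: T = (3.034/5.67×10⁻⁸)^(1/4) = 85.53 K.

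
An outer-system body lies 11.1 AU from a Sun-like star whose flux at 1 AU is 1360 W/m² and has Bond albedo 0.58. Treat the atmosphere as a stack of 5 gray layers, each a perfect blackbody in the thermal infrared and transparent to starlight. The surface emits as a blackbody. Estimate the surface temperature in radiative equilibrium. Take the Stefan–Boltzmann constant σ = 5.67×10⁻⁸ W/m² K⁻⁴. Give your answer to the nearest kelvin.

Irradiance scales as 1/d², so S = 1360 W/m² × (1/11.1)² = 11.04 W/m².
OLR = S(1−α)/4 = 1.159 W/m²; the top layer radiates at T_e = 67.24 K.
With N = 5 opaque layers, T_s = (N+1)^(1/4)·T_e = 6^(1/4)·67.24 = 105.2 K.

105 K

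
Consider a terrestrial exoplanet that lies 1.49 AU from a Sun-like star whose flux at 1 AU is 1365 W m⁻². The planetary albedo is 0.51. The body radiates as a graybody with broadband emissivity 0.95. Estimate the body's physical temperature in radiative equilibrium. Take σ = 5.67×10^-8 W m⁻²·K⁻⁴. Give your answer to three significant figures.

Flux at the orbit: S = 1365/(1.49)² = 614.8 W m⁻².
The planet absorbs (1−α)S over its disc πR² and re-emits over 4πR², so the mean absorbed flux is (1−0.51)·614.8/4 = 75.32 W m⁻².
Equating to εσT⁴ with ε = 0.95: T = (75.32/0.95σ)^(1/4) = 193.4 K.

193 kelvin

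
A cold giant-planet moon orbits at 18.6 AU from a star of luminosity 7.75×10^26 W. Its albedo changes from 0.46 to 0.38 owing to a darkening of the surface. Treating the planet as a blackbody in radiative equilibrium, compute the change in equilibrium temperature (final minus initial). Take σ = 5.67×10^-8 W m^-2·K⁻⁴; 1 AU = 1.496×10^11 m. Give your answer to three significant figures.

Orbital distance: d = 18.6 AU = 2.783×10^12 m.
Spreading L over a sphere of radius d: S = 7.75×10^26/(4π·2.78×10^12²) = 7.965 W m^-2.
Initial: T₁ = [S(1−0.46)/(4σ)]^(1/4) = 65.99 K.
Final:   T₂ = [S(1−0.38)/(4σ)]^(1/4) = 68.31 K.
ΔT = T₂ − T₁ = 2.319 K.

2.32 K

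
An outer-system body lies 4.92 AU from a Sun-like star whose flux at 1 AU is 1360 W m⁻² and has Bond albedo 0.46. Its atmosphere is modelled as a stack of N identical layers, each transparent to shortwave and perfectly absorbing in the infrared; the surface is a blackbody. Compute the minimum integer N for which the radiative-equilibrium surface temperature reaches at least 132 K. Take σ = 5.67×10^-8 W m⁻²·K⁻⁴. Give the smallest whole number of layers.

2

By the inverse-square law, S = 1360/4.92² = 56.18 W m⁻².
Top-of-atmosphere balance: σT_e⁴ = S(1−α)/4 = 7.585 W m⁻² → T_e = 107.5 K.
Need (N+1)T_e⁴ ≥ T_s⁴, i.e. N+1 ≥ (132/107.5)⁴ = 2.270.
So N ≥ 1.270; the smallest integer is N = 2.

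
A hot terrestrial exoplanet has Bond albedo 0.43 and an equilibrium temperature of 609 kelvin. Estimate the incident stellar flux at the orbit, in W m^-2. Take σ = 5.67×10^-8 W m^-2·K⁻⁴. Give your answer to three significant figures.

From S(1−α)/4 = σT⁴: S = 4σT⁴/(1−α).
The emitted flux is σT⁴ = 7799 W m^-2.
S = 4·7799/0.57 = 54730 W m^-2.

54700 W m^-2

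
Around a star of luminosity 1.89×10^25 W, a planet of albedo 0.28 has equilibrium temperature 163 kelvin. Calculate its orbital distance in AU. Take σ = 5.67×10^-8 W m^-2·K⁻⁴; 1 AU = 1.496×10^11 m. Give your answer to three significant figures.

0.550 AU

The flux needed for this T is 4σT⁴/(1−0.28) = 222.4 W m^-2.
Then d = [L/(4πS)]^(1/2) = 8.224×10^10 m, i.e. 0.5497 AU.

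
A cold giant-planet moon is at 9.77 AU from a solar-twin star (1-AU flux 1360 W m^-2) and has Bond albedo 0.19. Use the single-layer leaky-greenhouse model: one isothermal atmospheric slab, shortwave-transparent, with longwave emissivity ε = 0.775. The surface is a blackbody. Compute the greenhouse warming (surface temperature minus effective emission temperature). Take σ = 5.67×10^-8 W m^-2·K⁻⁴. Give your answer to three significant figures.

By the inverse-square law, S = 1360/9.77² = 14.25 W m^-2.
At the top of the atmosphere, σT_e⁴ = S(1−α)/4 = 2.885 W m^-2, giving T_e = 84.46 K.
The surface balance (absorbed SW + ε·downward IR = σT_s⁴) with T_a⁴ = T_s⁴/2 reduces to T_s = T_e·[2/(2−ε)]^¼ = 95.47 K.
The atmosphere warms the surface by 11.01 K.

11.0 K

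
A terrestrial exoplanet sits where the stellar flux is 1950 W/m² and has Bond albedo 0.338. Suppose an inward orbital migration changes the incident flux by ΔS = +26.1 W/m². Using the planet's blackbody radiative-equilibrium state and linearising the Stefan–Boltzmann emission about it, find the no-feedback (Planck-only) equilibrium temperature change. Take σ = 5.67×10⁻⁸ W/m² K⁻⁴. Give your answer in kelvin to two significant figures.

The baseline emission temperature is T_e = 274.7 K.
Only a fraction (1−α) is absorbed and it's spread over 4πR², so ΔF = (1−α)ΔS/4 = 4.320 W/m².
Linearising σT⁴ gives d(σT⁴)/dT = 4σT_e³ = 4.700 W/m² per K.
Hence the no-feedback warming is ΔF/(4σT_e³) = 0.919 K.

0.92 K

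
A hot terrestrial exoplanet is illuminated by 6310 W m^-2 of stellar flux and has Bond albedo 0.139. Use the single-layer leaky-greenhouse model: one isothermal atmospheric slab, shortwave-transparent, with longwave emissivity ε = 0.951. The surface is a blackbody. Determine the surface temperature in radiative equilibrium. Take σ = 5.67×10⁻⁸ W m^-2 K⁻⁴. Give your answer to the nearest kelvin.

Effective emission temperature (TOA balance): σT_e⁴ = S(1−α)/4 = 1358 W m^-2 → T_e = 393.4 K.
Surface balance with a leaky layer gives σT_s⁴ = σT_e⁴·2/(2−ε), so T_s = T_e·[2/(2−0.951)]^(1/4) = 462.3 K.

462 K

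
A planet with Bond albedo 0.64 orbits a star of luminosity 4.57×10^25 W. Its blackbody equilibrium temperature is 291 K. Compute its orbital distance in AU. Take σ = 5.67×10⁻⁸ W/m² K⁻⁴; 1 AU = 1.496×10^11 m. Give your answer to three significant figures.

Energy balance gives S = 4σT⁴/(1−α) = 4518 W/m².
S = L/(4πd²) → d = √(L/4πS) = √(4.57×10^25/(4π·4518)) = 2.837×10^10 m = 0.1897 AU.

0.190 AU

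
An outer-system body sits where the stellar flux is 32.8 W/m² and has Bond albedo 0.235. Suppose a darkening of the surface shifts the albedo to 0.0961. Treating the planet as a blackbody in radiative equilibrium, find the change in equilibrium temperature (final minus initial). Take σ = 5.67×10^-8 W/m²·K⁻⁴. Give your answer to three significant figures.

4.37 kelvin

Initial: T₁ = [S(1−0.235)/(4σ)]^(1/4) = 102.6 K.
With α = 0.0961, T₂ = 106.9 K.
ΔT = T₂ − T₁ = 4.368 K.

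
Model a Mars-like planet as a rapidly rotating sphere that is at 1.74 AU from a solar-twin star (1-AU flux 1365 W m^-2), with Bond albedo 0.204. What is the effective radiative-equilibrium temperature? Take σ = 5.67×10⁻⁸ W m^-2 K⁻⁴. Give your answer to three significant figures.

199 K

By the inverse-square law, S = 1365/1.74² = 450.9 W m^-2.
Absorbed flux (global mean): S(1−α)/4 = 450.9·0.796/4 = 89.72 W m^-2.
Balancing against σT⁴: T = (89.72/5.67×10⁻⁸)^(1/4) = 199.4 K.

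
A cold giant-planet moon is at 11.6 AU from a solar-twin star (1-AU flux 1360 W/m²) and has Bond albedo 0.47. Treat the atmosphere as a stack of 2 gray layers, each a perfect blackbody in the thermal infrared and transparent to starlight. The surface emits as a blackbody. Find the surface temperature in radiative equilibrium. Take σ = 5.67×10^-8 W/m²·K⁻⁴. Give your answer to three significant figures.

91.7 K

Flux at the orbit: S = 1360/(11.6)² = 10.11 W/m².
Top-of-atmosphere balance: σT_e⁴ = S(1−α)/4 = 1.339 W/m² → T_e = 69.71 K.
For an N-layer opaque stack, T_s⁴ = (N+1)T_e⁴, hence T_s = (3)^(1/4)×69.71 K = 91.75 K.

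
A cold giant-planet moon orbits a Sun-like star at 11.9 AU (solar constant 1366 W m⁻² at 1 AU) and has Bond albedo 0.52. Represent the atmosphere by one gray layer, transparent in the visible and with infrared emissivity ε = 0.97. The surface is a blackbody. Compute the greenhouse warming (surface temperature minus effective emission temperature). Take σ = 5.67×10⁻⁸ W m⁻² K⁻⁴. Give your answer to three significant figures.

12.1 K

By the inverse-square law, S = 1366/11.9² = 9.646 W m⁻².
The planet radiates to space at T_e = [S(1−α)/(4σ)]^(1/4) = 67.22 K.
For a single slab of emissivity ε, T_s⁴ = 2T_e⁴/(2−ε); thus T_s = 67.22·(1.942)^(1/4) = 79.35 K.
Greenhouse warming: T_s − T_e = 12.13 K.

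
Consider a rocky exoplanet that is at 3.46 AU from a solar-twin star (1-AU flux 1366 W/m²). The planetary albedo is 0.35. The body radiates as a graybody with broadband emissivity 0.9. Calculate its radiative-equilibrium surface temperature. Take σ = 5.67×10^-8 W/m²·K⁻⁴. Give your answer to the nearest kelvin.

138 kelvin

Flux at the orbit: S = 1366/(3.46)² = 114.1 W/m².
Averaging over the sphere, the absorbed flux is S(1−α)/4 = 18.54 W/m².
Equating to εσT⁴ with ε = 0.9: T = (18.54/0.9σ)^(1/4) = 138.1 K.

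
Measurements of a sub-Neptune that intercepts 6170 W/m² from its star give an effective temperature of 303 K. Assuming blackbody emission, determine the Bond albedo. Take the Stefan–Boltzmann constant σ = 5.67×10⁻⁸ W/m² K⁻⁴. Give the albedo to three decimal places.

0.690

Energy balance: S(1−α)/4 = σT⁴, so 1−α = 4σT⁴/S.
σT⁴ = 477.9 W/m², so 4σT⁴ = 1912 W/m².
Hence α = 1 − 1912/6170 = 0.6902.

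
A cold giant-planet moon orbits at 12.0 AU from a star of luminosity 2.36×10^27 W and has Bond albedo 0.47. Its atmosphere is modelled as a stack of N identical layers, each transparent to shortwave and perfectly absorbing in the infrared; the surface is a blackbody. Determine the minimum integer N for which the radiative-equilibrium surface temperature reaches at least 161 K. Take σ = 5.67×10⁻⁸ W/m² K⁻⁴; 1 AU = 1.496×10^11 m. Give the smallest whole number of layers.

Orbital distance: d = 12.0 AU = 1.795×10^12 m.
Flux at the orbit: S = L/(4πd²) = 2.36×10^27/(4π·(1.80×10^12)²) = 58.27 W/m².
Top-of-atmosphere balance: σT_e⁴ = S(1−α)/4 = 7.721 W/m² → T_e = 108.0 K.
Since T_s⁴ = (N+1)T_e⁴, we need N ≥ (T_s/T_e)⁴ − 1 = 3.934.
Rounding up, N = 4.

4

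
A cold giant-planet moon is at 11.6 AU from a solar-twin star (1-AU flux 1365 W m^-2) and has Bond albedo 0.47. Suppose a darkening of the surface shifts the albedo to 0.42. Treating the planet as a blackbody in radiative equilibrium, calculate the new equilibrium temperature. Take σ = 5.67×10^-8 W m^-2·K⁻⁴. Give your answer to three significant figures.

71.4 K

Flux at the orbit: S = 1365/(11.6)² = 10.14 W m^-2.
T₂ = [S(1−α₂)/(4σ)]^(1/4) = [10.14·0.58/(4σ)]^(1/4) = 71.37 K.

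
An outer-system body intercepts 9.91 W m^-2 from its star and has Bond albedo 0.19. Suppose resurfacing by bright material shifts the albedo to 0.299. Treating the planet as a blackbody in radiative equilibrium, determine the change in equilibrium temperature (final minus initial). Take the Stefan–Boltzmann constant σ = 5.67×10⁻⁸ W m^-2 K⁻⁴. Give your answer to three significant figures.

With α = 0.19, T₁ = 77.13 K.
With α = 0.299, T₂ = 74.39 K.
Change: 74.39 − 77.13 = -2.737 K.

-2.74 K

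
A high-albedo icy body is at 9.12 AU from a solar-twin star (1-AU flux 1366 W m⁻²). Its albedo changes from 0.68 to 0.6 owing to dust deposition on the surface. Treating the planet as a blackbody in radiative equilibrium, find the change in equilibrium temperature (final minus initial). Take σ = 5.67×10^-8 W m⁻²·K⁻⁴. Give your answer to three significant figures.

3.98 K

Irradiance scales as 1/d², so S = 1366 W m⁻² × (1/9.12)² = 16.42 W m⁻².
With α = 0.68, T₁ = 69.38 K.
Final:   T₂ = [S(1−0.6)/(4σ)]^(1/4) = 73.36 K.
Change: 73.36 − 69.38 = 3.980 K.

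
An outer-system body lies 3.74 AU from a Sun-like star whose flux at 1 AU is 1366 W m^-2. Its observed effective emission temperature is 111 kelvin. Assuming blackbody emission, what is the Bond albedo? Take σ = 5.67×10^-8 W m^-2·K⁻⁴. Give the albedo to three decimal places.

Flux at the orbit: S = 1366/(3.74)² = 97.66 W m^-2.
Energy balance: S(1−α)/4 = σT⁴, so 1−α = 4σT⁴/S.
σT⁴ = 8.607 W m^-2, so 4σT⁴ = 34.43 W m^-2.
Hence α = 1 − 34.43/97.66 = 0.6474.

0.647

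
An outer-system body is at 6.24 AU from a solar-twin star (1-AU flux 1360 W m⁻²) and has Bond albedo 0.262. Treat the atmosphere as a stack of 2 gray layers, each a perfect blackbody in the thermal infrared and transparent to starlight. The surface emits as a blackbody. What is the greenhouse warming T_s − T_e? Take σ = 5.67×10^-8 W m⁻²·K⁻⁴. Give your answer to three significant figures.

32.6 kelvin

Irradiance scales as 1/d², so S = 1360 W m⁻² × (1/6.24)² = 34.93 W m⁻².
Top-of-atmosphere balance: σT_e⁴ = S(1−α)/4 = 6.444 W m⁻² → T_e = 103.3 K.
Surface: T_s = (3)^¼·T_e = 135.9 K.
So the greenhouse effect raises the surface by 135.9 − 103.3 = 32.64 K.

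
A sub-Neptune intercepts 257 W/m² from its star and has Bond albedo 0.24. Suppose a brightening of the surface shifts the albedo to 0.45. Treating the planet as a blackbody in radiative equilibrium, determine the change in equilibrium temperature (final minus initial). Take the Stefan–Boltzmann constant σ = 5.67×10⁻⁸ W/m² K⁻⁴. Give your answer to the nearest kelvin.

Before: T₁ = [257.0·0.76/(4σ)]^(1/4) = 171.3 K.
After:  T₂ = [257.0·0.55/(4σ)]^(1/4) = 158.0 K.
Change: 158.0 − 171.3 = -13.31 K.

-13 kelvin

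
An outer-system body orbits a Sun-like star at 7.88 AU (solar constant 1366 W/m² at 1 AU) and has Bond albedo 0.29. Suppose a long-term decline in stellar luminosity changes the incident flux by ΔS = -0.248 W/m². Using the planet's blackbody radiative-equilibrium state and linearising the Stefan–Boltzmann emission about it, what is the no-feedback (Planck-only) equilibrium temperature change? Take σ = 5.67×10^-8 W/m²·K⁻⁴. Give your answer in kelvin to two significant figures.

-0.26 kelvin

By the inverse-square law, S = 1366/7.88² = 22.00 W/m².
Reference equilibrium: T_e = [S(1−α)/(4σ)]^(1/4) = 91.10 K.
TOA radiative forcing: ΔF = (1−α)ΔS/4 = 0.71·(-0.248)/4 = -0.04402 W/m².
Linearising σT⁴ gives d(σT⁴)/dT = 4σT_e³ = 0.1715 W/m² per K.
Hence the no-feedback warming is ΔF/(4σT_e³) = -0.257 K.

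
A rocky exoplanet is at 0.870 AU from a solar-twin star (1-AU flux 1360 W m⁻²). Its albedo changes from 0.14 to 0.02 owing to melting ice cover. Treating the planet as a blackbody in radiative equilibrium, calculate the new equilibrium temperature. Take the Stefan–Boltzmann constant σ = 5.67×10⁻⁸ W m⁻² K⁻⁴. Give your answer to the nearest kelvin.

297 K

Irradiance scales as 1/d², so S = 1360 W m⁻² × (1/0.870)² = 1797 W m⁻².
T₂ = [S(1−α₂)/(4σ)]^(1/4) = [1797·0.98/(4σ)]^(1/4) = 296.8 K.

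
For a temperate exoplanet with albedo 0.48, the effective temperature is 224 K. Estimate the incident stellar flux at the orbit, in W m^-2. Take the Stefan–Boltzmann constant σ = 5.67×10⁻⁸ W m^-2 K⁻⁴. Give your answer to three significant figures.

1100 W m^-2

From S(1−α)/4 = σT⁴: S = 4σT⁴/(1−α).
σT⁴ = 5.67×10⁻⁸·(224)⁴ = 142.7 W m^-2.
S = 4·142.7/0.52 = 1098 W m^-2.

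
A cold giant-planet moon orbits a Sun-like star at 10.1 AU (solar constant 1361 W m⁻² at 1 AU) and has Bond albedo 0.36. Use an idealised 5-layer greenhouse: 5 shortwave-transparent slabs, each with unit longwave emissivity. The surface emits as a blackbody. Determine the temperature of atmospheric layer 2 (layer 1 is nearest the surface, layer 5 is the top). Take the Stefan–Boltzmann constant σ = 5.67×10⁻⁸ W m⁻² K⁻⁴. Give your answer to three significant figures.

111 K

By the inverse-square law, S = 1361/10.1² = 13.34 W m⁻².
Top-of-atmosphere balance: σT_e⁴ = S(1−α)/4 = 2.135 W m⁻² → T_e = 78.33 K.
In the N-layer model, layer k (counted from the surface) has T_k = (N+1−k)^(1/4)·T_e.
With k = 2: T_2 = (5+1−2)^¼·78.33 K = 110.8 K.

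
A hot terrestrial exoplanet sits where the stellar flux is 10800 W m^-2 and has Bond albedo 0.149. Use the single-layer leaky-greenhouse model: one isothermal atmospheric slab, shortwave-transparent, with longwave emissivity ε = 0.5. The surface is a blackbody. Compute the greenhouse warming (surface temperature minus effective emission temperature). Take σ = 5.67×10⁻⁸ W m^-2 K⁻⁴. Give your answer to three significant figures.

33.5 kelvin

At the top of the atmosphere, σT_e⁴ = S(1−α)/4 = 2298 W m^-2, giving T_e = 448.7 K.
For a single slab of emissivity ε, T_s⁴ = 2T_e⁴/(2−ε); thus T_s = 448.7·(1.333)^(1/4) = 482.1 K.
The atmosphere warms the surface by 33.46 K.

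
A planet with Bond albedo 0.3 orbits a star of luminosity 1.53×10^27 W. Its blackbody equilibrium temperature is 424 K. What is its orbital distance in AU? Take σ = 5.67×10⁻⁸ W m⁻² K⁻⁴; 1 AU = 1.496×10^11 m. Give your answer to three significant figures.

The flux needed for this T is 4σT⁴/(1−0.3) = 10470 W m⁻².
From L = 4πd²S, d = √(1.53×10^27/(4π·10470)) = 1.078×10^11 m = 0.7208 AU.

0.721 AU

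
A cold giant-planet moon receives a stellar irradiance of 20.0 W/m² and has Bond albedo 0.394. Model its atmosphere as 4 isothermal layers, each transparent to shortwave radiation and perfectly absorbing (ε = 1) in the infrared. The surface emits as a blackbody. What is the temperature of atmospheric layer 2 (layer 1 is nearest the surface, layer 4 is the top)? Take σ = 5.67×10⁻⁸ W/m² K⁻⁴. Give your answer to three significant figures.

113 kelvin

OLR = S(1−α)/4 = 3.030 W/m²; the top layer radiates at T_e = 85.50 K.
Each opaque layer satisfies 2T_j⁴ = T_{j−1}⁴ + T_{j+1}⁴, giving T_k⁴ = (N+1−k)T_e⁴.
T_2 = (3)^(1/4)·85.50 = 112.5 K.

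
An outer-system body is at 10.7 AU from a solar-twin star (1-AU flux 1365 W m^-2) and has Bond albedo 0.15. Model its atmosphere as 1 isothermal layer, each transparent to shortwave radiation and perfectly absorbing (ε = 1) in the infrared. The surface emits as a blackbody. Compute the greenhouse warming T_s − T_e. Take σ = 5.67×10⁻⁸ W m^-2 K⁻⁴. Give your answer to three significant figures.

Flux at the orbit: S = 1365/(10.7)² = 11.92 W m^-2.
The effective emission temperature is T_e = [S(1−α)/(4σ)]^¼ = 81.76 K.
Surface: T_s = (2)^¼·T_e = 97.23 K.
Warming: T_s − T_e = 15.47 K.

15.5 kelvin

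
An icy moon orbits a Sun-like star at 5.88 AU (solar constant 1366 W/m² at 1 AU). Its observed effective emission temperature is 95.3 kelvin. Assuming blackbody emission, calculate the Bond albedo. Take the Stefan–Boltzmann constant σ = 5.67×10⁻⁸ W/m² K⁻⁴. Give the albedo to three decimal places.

By the inverse-square law, S = 1366/5.88² = 39.51 W/m².
Energy balance: S(1−α)/4 = σT⁴, so 1−α = 4σT⁴/S.
σT⁴ = 4.677 W/m², so 4σT⁴ = 18.71 W/m².
Hence α = 1 − 18.71/39.51 = 0.5265.

0.527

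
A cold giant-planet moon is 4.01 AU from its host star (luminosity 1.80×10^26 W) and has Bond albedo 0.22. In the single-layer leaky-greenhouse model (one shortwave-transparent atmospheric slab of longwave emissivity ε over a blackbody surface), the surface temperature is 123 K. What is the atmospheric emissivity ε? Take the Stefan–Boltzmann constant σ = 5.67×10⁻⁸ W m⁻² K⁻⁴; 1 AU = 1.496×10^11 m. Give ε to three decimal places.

0.804

d = 4.01 × 1.496×10^11 m = 5.999×10^11 m.
Flux at the orbit: S = L/(4πd²) = 1.80×10^26/(4π·(6.00×10^11)²) = 39.80 W m⁻².
First, T_e = [39.80·(1−0.22)/(4σ)]^(1/4) = 108.2 K.
Since (2−ε)/2 = (T_e/T_s)⁴ = 0.5981, ε = 0.8039.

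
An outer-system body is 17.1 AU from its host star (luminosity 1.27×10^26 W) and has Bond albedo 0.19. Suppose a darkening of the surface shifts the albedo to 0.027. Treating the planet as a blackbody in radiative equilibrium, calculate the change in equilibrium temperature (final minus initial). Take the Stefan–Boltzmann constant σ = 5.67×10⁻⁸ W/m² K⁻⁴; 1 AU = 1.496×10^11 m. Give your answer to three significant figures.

2.27 K

d = 17.1 × 1.496×10^11 m = 2.558×10^12 m.
S = L/(4πd²) = 1.544 W/m².
Before: T₁ = [1.544·0.81/(4σ)]^(1/4) = 48.46 K.
Final:   T₂ = [S(1−0.027)/(4σ)]^(1/4) = 50.73 K.
Change: 50.73 − 48.46 = 2.273 K.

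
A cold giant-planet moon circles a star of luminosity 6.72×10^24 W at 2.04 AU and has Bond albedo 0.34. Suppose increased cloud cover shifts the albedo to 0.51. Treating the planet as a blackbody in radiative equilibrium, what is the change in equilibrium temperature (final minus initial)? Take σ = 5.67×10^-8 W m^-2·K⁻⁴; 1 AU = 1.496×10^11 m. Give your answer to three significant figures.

d = 2.04 × 1.496×10^11 m = 3.052×10^11 m.
Flux at the orbit: S = L/(4πd²) = 6.72×10^24/(4π·(3.05×10^11)²) = 5.742 W m^-2.
Before: T₁ = [5.742·0.66/(4σ)]^(1/4) = 63.93 K.
After:  T₂ = [5.742·0.49/(4σ)]^(1/4) = 59.35 K.
Change: 59.35 − 63.93 = -4.588 K.

-4.59 K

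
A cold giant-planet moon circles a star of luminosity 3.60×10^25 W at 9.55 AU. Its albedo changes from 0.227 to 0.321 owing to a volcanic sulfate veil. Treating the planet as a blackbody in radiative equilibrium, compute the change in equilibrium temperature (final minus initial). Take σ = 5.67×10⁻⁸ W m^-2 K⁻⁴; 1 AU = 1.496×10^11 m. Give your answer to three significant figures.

-1.49 K

Orbital distance: d = 9.55 AU = 1.429×10^12 m.
Flux at the orbit: S = L/(4πd²) = 3.60×10^25/(4π·(1.43×10^12)²) = 1.404 W m^-2.
Before: T₁ = [1.404·0.773/(4σ)]^(1/4) = 46.77 K.
Final:   T₂ = [S(1−0.321)/(4σ)]^(1/4) = 45.28 K.
ΔT = T₂ − T₁ = -1.492 K.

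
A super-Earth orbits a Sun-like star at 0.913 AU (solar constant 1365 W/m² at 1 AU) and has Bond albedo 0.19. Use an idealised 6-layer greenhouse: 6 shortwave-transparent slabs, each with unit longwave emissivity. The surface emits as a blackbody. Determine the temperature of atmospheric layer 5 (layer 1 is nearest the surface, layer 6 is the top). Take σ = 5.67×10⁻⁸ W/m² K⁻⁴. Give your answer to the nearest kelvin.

329 K

Irradiance scales as 1/d², so S = 1365 W/m² × (1/0.913)² = 1638 W/m².
The effective emission temperature is T_e = [S(1−α)/(4σ)]^¼ = 276.5 K.
The net upward flux σT_e⁴ is constant between every pair of levels, so T_k⁴ = (N+1−k)T_e⁴.
T_5 = (2)^(1/4)·276.5 = 328.9 K.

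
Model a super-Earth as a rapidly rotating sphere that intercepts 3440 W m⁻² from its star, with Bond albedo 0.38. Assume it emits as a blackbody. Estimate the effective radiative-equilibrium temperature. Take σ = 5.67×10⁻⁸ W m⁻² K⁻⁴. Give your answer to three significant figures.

The planet absorbs (1−α)S over its disc πR² and re-emits over 4πR², so the mean absorbed flux is (1−0.38)·3440/4 = 533.2 W m⁻².
Set σT⁴ = 533.2 → T = (533.2/σ)^(1/4) = 311.4 K.

311 K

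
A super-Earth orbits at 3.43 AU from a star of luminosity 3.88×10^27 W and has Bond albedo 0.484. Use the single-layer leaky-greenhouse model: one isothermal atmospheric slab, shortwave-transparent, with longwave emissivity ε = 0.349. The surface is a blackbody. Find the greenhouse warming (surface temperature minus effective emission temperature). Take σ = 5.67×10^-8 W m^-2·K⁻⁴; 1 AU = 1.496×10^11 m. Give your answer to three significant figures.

11.2 K

d = 3.43 × 1.496×10^11 m = 5.131×10^11 m.
S = L/(4πd²) = 1173 W m^-2.
At the top of the atmosphere, σT_e⁴ = S(1−α)/4 = 151.3 W m^-2, giving T_e = 227.3 K.
For a single slab of emissivity ε, T_s⁴ = 2T_e⁴/(2−ε); thus T_s = 227.3·(1.211)^(1/4) = 238.4 K.
T_s − T_e = 238.4 − 227.3 = 11.16 K.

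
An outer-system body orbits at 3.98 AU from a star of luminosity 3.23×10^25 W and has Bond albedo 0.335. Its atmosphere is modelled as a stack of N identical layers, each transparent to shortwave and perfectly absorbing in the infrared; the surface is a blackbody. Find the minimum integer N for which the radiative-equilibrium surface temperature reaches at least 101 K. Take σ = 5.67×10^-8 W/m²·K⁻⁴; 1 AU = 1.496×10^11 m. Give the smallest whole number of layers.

4

d = 3.98 × 1.496×10^11 m = 5.954×10^11 m.
Flux at the orbit: S = L/(4πd²) = 3.23×10^25/(4π·(5.95×10^11)²) = 7.250 W/m².
The effective emission temperature is T_e = [S(1−α)/(4σ)]^¼ = 67.90 K.
T_s = (N+1)^(1/4)·T_e ≥ 101 K requires N+1 ≥ (T_s/T_e)⁴ = (101/67.90)⁴ = 4.895.
The minimum whole number is N = 4.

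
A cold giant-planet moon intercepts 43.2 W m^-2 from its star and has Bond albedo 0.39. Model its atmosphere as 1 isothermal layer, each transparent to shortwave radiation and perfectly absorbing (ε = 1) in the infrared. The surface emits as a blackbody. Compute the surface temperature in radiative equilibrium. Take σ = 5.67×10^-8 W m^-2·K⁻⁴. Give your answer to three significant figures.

123 K

Top-of-atmosphere balance: σT_e⁴ = S(1−α)/4 = 6.588 W m^-2 → T_e = 103.8 K.
Layer-by-layer balance gives σT_s⁴ = (N+1)σT_e⁴, so T_s = 2^¼·103.8 = 123.5 K.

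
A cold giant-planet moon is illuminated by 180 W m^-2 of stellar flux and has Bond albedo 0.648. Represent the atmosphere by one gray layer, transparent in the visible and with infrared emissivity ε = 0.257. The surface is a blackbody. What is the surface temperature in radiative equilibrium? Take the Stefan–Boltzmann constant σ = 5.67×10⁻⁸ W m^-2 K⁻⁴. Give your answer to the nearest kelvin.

Effective emission temperature (TOA balance): σT_e⁴ = S(1−α)/4 = 15.84 W m^-2 → T_e = 129.3 K.
For a single slab of emissivity ε, T_s⁴ = 2T_e⁴/(2−ε); thus T_s = 129.3·(1.147)^(1/4) = 133.8 K.

134 K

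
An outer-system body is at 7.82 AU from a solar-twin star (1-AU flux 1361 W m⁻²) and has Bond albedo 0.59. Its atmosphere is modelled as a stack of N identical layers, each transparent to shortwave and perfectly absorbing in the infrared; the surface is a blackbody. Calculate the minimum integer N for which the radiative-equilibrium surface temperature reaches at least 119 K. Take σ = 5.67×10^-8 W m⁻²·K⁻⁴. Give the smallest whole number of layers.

Irradiance scales as 1/d², so S = 1361 W m⁻² × (1/7.82)² = 22.26 W m⁻².
Top-of-atmosphere balance: σT_e⁴ = S(1−α)/4 = 2.281 W m⁻² → T_e = 79.64 K.
Since T_s⁴ = (N+1)T_e⁴, we need N ≥ (T_s/T_e)⁴ − 1 = 3.984.
So N ≥ 3.984; the smallest integer is N = 4.

4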